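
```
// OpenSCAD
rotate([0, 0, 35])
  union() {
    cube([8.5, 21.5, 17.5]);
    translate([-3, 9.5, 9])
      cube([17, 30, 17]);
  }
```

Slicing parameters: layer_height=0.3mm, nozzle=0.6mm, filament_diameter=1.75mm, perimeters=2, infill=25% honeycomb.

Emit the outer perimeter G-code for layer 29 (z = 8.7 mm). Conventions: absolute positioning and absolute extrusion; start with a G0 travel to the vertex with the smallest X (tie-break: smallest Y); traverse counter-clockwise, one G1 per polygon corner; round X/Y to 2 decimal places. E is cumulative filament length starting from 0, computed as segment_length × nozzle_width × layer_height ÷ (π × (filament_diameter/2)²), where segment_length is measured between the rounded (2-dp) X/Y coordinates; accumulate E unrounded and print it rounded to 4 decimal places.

G0 X-12.33 Y17.61 Z8.70
G1 X0.00 Y0.00 E1.6088
G1 X6.96 Y4.88 E2.2449
G1 X-5.37 Y22.49 E3.8537
G1 X-12.33 Y17.61 E4.4898

At z = 8.7 mm: the 8.5×21.5 cube contributes its full rectangle; the cube at (-3, 9.5) does not reach this height (z outside [9, 26]); Combining (union): only the 8.5×21.5 cube is present, so the union is just that shape — 1 connected region; (rotated 35° about Z; rotation is an isometry so areas/perimeters/island counts are preserved). The outline is a single polygon with 4 vertices. Extrusion per mm of travel: 0.6 × 0.3 / (π × 0.875²) = 0.074835. Accumulating E over each segment gives final E = 4.4898.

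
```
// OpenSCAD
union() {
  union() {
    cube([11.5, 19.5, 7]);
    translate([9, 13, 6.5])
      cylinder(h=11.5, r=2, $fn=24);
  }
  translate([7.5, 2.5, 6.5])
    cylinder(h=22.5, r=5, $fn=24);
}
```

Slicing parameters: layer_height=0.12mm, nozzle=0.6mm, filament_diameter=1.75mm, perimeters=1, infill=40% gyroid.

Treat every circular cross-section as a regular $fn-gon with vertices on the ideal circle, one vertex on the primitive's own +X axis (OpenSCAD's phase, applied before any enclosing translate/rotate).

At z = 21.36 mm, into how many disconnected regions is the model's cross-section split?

At z = 21.36 mm: the cube is absent (z outside [0, 7]); the cylinder at (9, 13) is absent (z outside [6.5, 18]); Taking the union: nothing is present at this height; the cylinder at (7.5, 2.5): section is a regular 24-gon, circumradius r=5; Merging all regions: only the r=5 cylinder at (7.5, 2.5) is present, so the union is just that shape — 1 connected region. The result has 1 disconnected region.

1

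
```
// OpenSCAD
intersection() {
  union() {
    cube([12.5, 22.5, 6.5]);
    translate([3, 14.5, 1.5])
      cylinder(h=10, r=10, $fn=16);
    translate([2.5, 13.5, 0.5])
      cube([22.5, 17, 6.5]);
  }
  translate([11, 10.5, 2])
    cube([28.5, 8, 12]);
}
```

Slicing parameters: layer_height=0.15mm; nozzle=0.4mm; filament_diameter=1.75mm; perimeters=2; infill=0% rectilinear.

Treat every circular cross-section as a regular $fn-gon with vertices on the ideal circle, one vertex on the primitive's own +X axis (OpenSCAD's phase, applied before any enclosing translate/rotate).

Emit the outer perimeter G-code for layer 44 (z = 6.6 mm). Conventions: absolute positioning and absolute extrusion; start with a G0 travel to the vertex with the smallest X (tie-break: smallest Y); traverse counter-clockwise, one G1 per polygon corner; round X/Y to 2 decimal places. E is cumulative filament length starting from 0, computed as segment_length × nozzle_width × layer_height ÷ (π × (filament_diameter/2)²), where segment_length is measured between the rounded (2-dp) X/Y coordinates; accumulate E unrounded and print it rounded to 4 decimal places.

At z = 6.6 mm: the cube is not intersected at this z (z outside [0, 6.5]); the r=10 cylinder at (3, 14.5) contributes a regular 16-gon of circumradius 10; the cube at (2.5, 13.5) is present — its section is the full 22.5×17 rectangle; Taking the union: the regions partially overlap (shared area 91.91 mm²), so overlapping operands fuse into one piece — 1 connected region; the cube at (11, 10.5) (footprint 28.5×8) is included at this height; After intersecting: the 28.5×8 cube at (11, 10.5) partially overlaps that combined region; clipping to the common part keeps 74.50 mm² — 1 connected region. The outline is a single polygon with 7 vertices. Extrusion per mm of travel: 0.4 × 0.15 / (π × 0.875²) = 0.024945. Accumulating E over each segment gives final E = 1.0829.

G0 X11.00 Y10.50 Z6.60
G1 X12.12 Y10.50 E0.0279
G1 X12.24 Y10.67 E0.0331
G1 X12.80 Y13.50 E0.1051
G1 X25.00 Y13.50 E0.4094
G1 X25.00 Y18.50 E0.5341
G1 X11.00 Y18.50 E0.8834
G1 X11.00 Y10.50 E1.0829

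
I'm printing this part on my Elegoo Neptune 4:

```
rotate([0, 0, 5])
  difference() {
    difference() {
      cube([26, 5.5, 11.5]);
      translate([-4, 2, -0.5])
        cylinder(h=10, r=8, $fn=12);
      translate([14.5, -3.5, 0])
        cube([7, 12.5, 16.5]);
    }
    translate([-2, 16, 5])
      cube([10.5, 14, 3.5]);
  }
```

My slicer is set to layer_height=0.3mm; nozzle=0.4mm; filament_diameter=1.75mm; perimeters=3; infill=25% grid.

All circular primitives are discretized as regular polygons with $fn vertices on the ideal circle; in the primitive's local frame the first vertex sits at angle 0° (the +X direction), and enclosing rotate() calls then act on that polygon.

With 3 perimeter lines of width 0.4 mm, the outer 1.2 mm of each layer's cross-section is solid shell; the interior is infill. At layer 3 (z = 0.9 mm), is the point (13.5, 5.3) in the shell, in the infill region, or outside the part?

At z = 0.9 mm: the 26×5.5 cube contributes its full rectangle; the r=8 cylinder at (-4, 2) contributes a regular 12-gon of circumradius 8; the 7×12.5 cube at (14.5, -3.5) contributes its full rectangle; Subtracting the remaining from the first: starting from the 26×5.5 cube, the r=8 cylinder at (-4, 2) partially overlaps it — only the 19.82 mm² overlap (of its 192.00 mm²) is removed, clipping the outline; the 7×12.5 cube at (14.5, -3.5) partially overlaps it — only the 38.50 mm² overlap (of its 87.50 mm²) is removed, clipping the outline — 2 connected regions; the cube at (-2, 16) is absent (z outside [5, 8.5]); After the difference (first − rest): none of the subtracted shapes is present at this height, so that combined region is unchanged — 2 connected regions; (rotated 5° about Z; rotation is an isometry so areas/perimeters/island counts are preserved). Overall, the cross-section has 2 separate islands. Undo the 5° rotation: the query point maps to (13.911, 4.103) in the un-rotated model frame. The nearest boundary edge runs (14.50, 5.50)→(14.50, 0.00); distance from the point to it = 0.59 mm. (Shell/infill is judged within the island containing the point — the largest one.) The point is inside the cross-section, 0.59 mm from the nearest boundary — within the 1.2 mm shell band (3 × 0.4).

shell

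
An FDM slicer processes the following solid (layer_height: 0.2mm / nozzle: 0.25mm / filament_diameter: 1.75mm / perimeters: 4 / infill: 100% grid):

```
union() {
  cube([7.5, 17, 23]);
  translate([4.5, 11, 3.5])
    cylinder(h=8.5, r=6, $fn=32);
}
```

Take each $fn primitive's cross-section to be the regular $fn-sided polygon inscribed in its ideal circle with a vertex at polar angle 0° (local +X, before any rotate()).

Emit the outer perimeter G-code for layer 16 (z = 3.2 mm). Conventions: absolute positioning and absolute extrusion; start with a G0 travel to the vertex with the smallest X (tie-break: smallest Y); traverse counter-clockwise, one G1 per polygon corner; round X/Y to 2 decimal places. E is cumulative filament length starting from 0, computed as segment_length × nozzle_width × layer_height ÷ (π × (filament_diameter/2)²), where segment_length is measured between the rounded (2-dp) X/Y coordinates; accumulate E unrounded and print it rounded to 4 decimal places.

G0 X0.00 Y0.00 Z3.20
G1 X7.50 Y0.00 E0.1559
G1 X7.50 Y17.00 E0.5093
G1 X0.00 Y17.00 E0.6652
G1 X0.00 Y0.00 E1.0186

At z = 3.2 mm: the cube (footprint 7.5×17) is included at this height; the cylinder at (4.5, 11) is not intersected at this z (z outside [3.5, 12]); Taking the union: only the 7.5×17 cube is present, so the union is just that shape — 1 connected region. The outline is a single polygon with 4 vertices. Extrusion per mm of travel: 0.25 × 0.2 / (π × 0.875²) = 0.020788. Accumulating E over each segment gives final E = 1.0186.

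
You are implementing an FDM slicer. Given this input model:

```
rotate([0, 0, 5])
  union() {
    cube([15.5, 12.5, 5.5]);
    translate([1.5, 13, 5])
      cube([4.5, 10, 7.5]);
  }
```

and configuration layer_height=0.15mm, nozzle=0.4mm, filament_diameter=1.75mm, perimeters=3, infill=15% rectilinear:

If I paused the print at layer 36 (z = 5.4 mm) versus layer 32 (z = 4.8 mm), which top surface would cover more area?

layer 36 (z = 5.4 mm)

Layer 36 (z = 5.4): the cube is present — its section is the full 15.5×12.5 rectangle (area 193.75 mm²); the cube at (1.5, 13) is present — its section is the full 4.5×10 rectangle (area 45.00 mm²); Merging all regions: the 2 present regions are separate (no shared area or edge), so areas and boundary lengths simply add and each stays a separate island — area = 238.75 mm²; (whole slice rotated 5° about Z — lengths, areas and connectivity unchanged). So its area = 238.75 mm². Layer 32 (z = 4.8): the cube (footprint 15.5×12.5) is included at this height (area 193.75 mm²); the cube at (1.5, 13) is absent (z outside [5, 12.5]); Taking the union: only the 15.5×12.5 cube is present, so the union is just that shape — area = 193.75 mm²; (rotated 5° about Z; rotation is an isometry so areas/perimeters/island counts are preserved). So its area = 193.75 mm². Layer 36 is larger (238.75 vs 193.75 mm²).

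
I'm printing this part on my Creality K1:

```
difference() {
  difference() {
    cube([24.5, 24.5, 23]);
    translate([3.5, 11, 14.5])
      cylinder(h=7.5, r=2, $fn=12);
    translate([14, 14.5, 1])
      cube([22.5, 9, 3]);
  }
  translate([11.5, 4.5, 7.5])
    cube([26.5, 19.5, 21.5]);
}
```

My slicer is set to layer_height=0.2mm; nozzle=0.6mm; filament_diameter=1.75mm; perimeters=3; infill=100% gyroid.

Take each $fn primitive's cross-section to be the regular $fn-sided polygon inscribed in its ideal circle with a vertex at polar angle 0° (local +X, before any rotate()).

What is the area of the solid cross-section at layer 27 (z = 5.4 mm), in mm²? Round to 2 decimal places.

At z = 5.4 mm: the 24.5×24.5 cube contributes its full rectangle (area 600.25 mm²); the cylinder at (3.5, 11) does not reach this height (z outside [14.5, 22]); the cube at (14, 14.5) is not intersected at this z (z outside [1, 4]); Taking the first minus the rest: none of the subtracted shapes is present at this height, so the 24.5×24.5 cube is unchanged — area = 600.25 mm²; the cube at (11.5, 4.5) is absent (z outside [7.5, 29]); After the difference (first − rest): none of the subtracted shapes is present at this height, so that combined region is unchanged — area = 600.25 mm². Overall, the cross-section is a single solid region. Net area = 600.25 mm².

600.25 mm²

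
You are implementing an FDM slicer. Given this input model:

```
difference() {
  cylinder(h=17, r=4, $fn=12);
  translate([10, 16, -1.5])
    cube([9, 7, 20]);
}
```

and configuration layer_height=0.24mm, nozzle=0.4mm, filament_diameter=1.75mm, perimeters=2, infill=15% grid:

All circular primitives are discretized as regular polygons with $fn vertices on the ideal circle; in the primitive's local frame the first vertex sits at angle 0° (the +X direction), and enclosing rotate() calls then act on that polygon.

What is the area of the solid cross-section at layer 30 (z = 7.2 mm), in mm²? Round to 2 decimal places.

48.00 mm²

At z = 7.2 mm: the r=4 cylinder contributes a regular 12-gon of circumradius 4 (area = (12/2)·4.000²·sin(360°/12) = 48.00 mm²); the 9×7 cube at (10, 16) contributes its full rectangle (area 63.00 mm²); After the difference (first − rest): starting from the r=4 cylinder (48.00 mm²), the 9×7 cube at (10, 16) misses the remaining region (no effect) — area = 48.00 mm². Overall, the cross-section is a single solid region. Net area = 48.00 mm².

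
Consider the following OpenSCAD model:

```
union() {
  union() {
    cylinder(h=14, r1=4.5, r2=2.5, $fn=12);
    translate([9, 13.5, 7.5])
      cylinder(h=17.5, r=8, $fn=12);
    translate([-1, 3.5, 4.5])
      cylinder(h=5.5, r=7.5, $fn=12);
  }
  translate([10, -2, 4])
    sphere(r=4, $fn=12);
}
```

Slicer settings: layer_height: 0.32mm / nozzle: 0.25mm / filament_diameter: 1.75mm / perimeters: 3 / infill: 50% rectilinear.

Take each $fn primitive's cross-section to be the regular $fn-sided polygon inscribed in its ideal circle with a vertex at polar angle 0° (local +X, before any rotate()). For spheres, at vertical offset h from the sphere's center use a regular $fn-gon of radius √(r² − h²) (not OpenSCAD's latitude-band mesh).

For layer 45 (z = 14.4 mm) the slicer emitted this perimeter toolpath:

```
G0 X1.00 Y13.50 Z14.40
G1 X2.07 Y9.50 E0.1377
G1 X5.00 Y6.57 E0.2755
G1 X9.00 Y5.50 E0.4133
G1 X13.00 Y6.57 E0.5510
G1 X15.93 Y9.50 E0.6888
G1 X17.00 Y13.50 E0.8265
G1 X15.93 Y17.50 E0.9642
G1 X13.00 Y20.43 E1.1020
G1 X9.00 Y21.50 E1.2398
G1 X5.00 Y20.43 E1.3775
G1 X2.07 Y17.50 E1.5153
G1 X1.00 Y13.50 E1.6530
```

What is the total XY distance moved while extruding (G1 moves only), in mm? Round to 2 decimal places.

Sum the Euclidean lengths of each G1 segment: total = 49.70 mm.

49.70 mm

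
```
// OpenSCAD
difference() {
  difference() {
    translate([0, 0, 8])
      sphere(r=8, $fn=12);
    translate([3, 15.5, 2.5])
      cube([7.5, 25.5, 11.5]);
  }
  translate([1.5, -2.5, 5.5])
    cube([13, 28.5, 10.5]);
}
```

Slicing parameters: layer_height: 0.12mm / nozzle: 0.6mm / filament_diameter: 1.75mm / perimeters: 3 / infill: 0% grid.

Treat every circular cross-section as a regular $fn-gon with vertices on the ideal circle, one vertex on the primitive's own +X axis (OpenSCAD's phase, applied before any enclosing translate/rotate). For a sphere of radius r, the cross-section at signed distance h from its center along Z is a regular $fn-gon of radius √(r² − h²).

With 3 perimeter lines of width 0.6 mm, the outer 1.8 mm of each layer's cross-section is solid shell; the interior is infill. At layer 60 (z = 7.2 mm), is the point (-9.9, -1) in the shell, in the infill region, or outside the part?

At z = 7.2 mm: the r=8 sphere slices to a regular 12-gon of circumradius 7.960 (√(r²−h²) with h=0.8 from center); the cube at (3, 15.5) is present — its section is the full 7.5×25.5 rectangle; After the difference (first − rest): starting from the r=8 sphere, the 7.5×25.5 cube at (3, 15.5) misses the remaining region (no effect) — 1 connected region; the cube at (1.5, -2.5) (footprint 13×28.5) is included at this height; Taking the first minus the rest: starting from that combined region, the 13×28.5 cube at (1.5, -2.5) partially overlaps it — only the 51.19 mm² overlap (of its 370.50 mm²) is removed, clipping the outline — 1 connected region. Overall, the cross-section is a single solid region. The nearest boundary edge runs (-6.89, -3.98)→(-7.96, 0.00); distance from the point to it = 2.13 mm. The point is not inside any of the regions above, so it lies outside the cross-section (2.13 mm from the nearest boundary).

outside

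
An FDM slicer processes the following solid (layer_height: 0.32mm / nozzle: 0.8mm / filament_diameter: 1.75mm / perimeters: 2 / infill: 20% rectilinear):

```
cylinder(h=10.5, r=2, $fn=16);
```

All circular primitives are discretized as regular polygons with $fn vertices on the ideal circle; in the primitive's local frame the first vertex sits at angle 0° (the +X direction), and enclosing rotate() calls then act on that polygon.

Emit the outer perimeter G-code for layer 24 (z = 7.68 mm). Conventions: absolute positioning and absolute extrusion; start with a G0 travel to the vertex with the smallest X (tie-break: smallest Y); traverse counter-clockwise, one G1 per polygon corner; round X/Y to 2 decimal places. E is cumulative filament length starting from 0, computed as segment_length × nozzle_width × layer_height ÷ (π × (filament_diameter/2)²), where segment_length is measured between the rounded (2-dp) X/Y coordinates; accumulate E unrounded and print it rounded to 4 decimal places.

G0 X-2.00 Y0.00 Z7.68
G1 X-1.85 Y-0.77 E0.0835
G1 X-1.41 Y-1.41 E0.1662
G1 X-0.77 Y-1.85 E0.2488
G1 X0.00 Y-2.00 E0.3323
G1 X0.77 Y-1.85 E0.4158
G1 X1.41 Y-1.41 E0.4985
G1 X1.85 Y-0.77 E0.5811
G1 X2.00 Y0.00 E0.6646
G1 X1.85 Y0.77 E0.7481
G1 X1.41 Y1.41 E0.8308
G1 X0.77 Y1.85 E0.9134
G1 X0.00 Y2.00 E0.9969
G1 X-0.77 Y1.85 E1.0804
G1 X-1.41 Y1.41 E1.1631
G1 X-1.85 Y0.77 E1.2457
G1 X-2.00 Y0.00 E1.3292

At z = 7.68 mm: the cylinder: section is a regular 16-gon, circumradius r=2. The outline is a single polygon with 16 vertices. Extrusion per mm of travel: 0.8 × 0.32 / (π × 0.875²) = 0.106432. Accumulating E over each segment gives final E = 1.3292.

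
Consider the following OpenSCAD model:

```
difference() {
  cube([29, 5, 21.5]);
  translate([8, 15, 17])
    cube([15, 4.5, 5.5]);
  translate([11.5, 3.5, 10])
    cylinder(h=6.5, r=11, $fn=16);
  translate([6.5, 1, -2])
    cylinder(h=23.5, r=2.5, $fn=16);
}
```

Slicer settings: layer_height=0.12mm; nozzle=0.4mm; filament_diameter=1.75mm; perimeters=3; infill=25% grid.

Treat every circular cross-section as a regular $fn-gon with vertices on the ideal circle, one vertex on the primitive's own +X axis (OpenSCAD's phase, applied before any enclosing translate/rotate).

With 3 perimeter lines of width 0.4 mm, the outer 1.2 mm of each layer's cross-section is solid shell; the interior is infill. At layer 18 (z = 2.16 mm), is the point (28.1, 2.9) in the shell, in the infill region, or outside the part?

At z = 2.16 mm: the cube is present — its section is the full 29×5 rectangle; the cube at (8, 15) is not intersected at this z (z outside [17, 22.5]); the cylinder at (11.5, 3.5) is absent (z outside [10, 16.5]); the r=2.5 cylinder at (6.5, 1) contributes a regular 16-gon of circumradius 2.5; After the difference (first − rest): starting from the 29×5 cube, the r=2.5 cylinder at (6.5, 1) partially overlaps it — only the 14.37 mm² overlap (of its 19.13 mm²) is removed, clipping the outline — 1 connected region. Overall, the cross-section is a single solid region. The nearest boundary edge runs (29.00, 5.00)→(29.00, 0.00); distance from the point to it = 0.90 mm. The point is inside the cross-section, 0.90 mm from the nearest boundary — within the 1.2 mm shell band (3 × 0.4).

shell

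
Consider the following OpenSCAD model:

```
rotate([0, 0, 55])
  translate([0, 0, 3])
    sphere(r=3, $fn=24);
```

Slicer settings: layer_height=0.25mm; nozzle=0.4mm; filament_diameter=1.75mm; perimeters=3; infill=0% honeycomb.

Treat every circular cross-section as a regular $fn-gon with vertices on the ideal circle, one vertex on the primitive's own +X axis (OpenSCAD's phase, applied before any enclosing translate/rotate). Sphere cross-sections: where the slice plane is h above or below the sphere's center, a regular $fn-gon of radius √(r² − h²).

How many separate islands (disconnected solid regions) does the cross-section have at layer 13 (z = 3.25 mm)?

1

At z = 3.25 mm: the r=3 sphere slices to a regular 24-gon of circumradius 2.990 (√(r²−h²) with h=0.25 from center); (rotated 55° about Z; rotation is an isometry so areas/perimeters/island counts are preserved). Overall, the cross-section is a single solid region. Island count = 1.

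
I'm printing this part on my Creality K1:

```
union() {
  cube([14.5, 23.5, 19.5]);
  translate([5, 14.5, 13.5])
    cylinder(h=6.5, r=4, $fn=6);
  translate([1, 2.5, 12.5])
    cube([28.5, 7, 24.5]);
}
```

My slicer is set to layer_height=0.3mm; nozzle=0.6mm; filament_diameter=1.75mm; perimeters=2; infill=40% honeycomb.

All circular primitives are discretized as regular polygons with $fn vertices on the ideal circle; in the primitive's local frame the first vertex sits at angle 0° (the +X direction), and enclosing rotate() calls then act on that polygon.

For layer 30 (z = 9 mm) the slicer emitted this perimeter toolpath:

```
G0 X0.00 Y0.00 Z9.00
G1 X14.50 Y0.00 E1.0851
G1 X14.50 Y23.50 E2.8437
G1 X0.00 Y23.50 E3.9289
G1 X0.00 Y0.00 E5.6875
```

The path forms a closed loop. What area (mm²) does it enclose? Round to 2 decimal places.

Apply the shoelace formula to the sequence of (X, Y) vertices; enclosed area = 340.75 mm².

340.75 mm²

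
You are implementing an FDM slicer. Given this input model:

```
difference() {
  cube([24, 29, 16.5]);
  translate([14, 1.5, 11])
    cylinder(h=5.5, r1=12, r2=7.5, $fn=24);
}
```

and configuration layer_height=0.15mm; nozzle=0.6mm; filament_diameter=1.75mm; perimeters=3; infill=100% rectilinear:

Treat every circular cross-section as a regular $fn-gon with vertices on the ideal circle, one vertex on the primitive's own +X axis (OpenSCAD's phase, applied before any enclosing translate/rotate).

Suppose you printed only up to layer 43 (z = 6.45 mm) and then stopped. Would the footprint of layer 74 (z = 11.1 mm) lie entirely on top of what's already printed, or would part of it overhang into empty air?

entirely on top

Compare the two slices. At z = 6.45: the cube (footprint 24×29) is included at this height (area 696.00 mm²); the cone at (14, 1.5) is absent (z outside [11, 16.5]); Subtracting the remaining from the first: none of the subtracted shapes is present at this height, so the 24×29 cube is unchanged — area = 696.00 mm². At z = 11.1: the cube is present — its section is the full 24×29 rectangle (area 696.00 mm²); the cone at (14, 1.5): at t=0.018 of its height the radius interpolates to r₁+(r₂−r₁)t = 11.918, giving a regular 24-gon of that circumradius (area = (24/2)·11.918²·sin(360°/24) = 441.16 mm²); Taking the first minus the rest: starting from the 24×29 cube (696.00 mm²), the cone at (14, 1.5) partially overlaps it — only the 245.32 mm² overlap (of its 441.16 mm²) is removed, clipping the outline — area = 450.68 mm². Checking containment: the cross-section at z = 11.1 is a subset of the cross-section at z = 6.45.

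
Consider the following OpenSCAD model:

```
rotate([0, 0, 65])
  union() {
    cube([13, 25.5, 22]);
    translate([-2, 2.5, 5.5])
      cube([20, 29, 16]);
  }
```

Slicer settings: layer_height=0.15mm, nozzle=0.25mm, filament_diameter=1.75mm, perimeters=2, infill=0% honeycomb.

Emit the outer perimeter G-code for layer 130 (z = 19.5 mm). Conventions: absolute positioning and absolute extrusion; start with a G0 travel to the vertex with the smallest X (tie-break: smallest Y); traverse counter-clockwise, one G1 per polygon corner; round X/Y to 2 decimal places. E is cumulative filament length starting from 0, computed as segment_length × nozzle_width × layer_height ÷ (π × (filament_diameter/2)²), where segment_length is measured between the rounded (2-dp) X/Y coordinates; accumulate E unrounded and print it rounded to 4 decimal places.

G0 X-29.39 Y11.50 Z19.50
G1 X-3.11 Y-0.76 E0.4521
G1 X-2.27 Y1.06 E0.4834
G1 X0.00 Y0.00 E0.5224
G1 X5.49 Y11.78 E0.7251
G1 X3.23 Y12.84 E0.7640
G1 X5.34 Y17.37 E0.8419
G1 X-20.94 Y29.63 E1.2940
G1 X-29.39 Y11.50 E1.6058

At z = 19.5 mm: the 13×25.5 cube contributes its full rectangle; the cube at (-2, 2.5) (footprint 20×29) is included at this height; Combining (union): the regions partially overlap (shared area 299.00 mm²), so overlapping operands fuse into one piece — 1 connected region; (whole slice rotated 65° about Z — lengths, areas and connectivity unchanged). The outline is a single polygon with 8 vertices. Extrusion per mm of travel: 0.25 × 0.15 / (π × 0.875²) = 0.015591. Accumulating E over each segment gives final E = 1.6058.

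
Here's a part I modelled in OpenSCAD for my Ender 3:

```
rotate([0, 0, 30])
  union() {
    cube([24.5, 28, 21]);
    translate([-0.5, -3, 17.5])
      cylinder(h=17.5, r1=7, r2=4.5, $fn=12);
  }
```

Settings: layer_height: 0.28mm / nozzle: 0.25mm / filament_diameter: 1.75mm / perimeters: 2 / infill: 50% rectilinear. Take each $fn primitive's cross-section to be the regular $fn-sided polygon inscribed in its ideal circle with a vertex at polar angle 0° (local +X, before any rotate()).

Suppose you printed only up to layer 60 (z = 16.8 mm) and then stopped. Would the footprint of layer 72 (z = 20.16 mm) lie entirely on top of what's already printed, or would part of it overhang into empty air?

part overhangs

Compare the two slices. At z = 16.8: the 24.5×28 cube contributes its full rectangle (area 686.00 mm²); the cone at (-0.5, -3) does not reach this height (z outside [17.5, 35]); Combining (union): only the 24.5×28 cube is present, so the union is just that shape — area = 686.00 mm²; (rotated 30° about Z; rotation is an isometry so areas/perimeters/island counts are preserved). At z = 20.16: the cube is present — its section is the full 24.5×28 rectangle (area 686.00 mm²); the cone at (-0.5, -3): at t=0.152 of its height the radius interpolates to r₁+(r₂−r₁)t = 6.620, giving a regular 12-gon of that circumradius (area = (12/2)·6.620²·sin(360°/12) = 131.47 mm²); Merging all regions: the regions partially overlap — summed areas 817.47 mm² minus the doubly-counted overlap 12.44 mm² gives 805.04 mm² — area = 805.04 mm²; (whole slice rotated 30° about Z — lengths, areas and connectivity unchanged). Checking containment: at z = 20.16 the cross-section extends beyond the z = 16.8 cross-section by about 119.04 mm².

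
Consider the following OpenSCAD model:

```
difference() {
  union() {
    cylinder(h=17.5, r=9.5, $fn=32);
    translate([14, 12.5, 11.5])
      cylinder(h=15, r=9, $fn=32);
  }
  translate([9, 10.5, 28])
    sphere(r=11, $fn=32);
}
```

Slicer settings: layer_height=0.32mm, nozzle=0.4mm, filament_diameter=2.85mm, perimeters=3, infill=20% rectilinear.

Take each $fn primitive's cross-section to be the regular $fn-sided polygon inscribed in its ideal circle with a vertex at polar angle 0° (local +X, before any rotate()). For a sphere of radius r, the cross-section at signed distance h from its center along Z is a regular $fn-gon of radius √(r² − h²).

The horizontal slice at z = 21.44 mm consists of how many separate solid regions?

At z = 21.44 mm: the cylinder is not intersected at this z (z outside [0, 17.5]); the cylinder at (14, 12.5): section is a regular 32-gon, circumradius r=9; Merging all regions: only the r=9 cylinder at (14, 12.5) is present, so the union is just that shape — 1 connected region; the sphere at (9, 10.5): section is a regular 32-gon, circumradius = √(r²−h²) = √(11²−6.56²) = 8.830; Subtracting the remaining from the first: starting from that combined region, the r=11 sphere at (9, 10.5) partially overlaps it — only the 153.83 mm² overlap (of its 243.37 mm²) is removed, clipping the outline — 1 connected region. The result has 1 disconnected region.

1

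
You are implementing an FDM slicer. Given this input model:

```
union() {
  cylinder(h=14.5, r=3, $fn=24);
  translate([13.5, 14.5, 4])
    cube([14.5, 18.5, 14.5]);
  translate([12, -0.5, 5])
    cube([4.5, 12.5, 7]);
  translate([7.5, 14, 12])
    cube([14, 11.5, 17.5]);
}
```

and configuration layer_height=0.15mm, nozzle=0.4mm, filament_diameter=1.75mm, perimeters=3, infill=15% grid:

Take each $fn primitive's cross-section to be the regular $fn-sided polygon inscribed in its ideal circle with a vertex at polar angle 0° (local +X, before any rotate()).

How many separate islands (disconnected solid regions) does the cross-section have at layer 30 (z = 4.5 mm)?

2

At z = 4.5 mm: the cylinder: section is a regular 24-gon, circumradius r=3; the cube at (13.5, 14.5) (footprint 14.5×18.5) is included at this height; the cube at (12, -0.5) does not reach this height (z outside [5, 12]); the cube at (7.5, 14) does not reach this height (z outside [12, 29.5]); Merging all regions: the 2 present regions are separate (no shared area or edge), so areas and boundary lengths simply add and each stays a separate island — 2 connected regions. Overall, the cross-section has 2 separate islands. Island count = 2.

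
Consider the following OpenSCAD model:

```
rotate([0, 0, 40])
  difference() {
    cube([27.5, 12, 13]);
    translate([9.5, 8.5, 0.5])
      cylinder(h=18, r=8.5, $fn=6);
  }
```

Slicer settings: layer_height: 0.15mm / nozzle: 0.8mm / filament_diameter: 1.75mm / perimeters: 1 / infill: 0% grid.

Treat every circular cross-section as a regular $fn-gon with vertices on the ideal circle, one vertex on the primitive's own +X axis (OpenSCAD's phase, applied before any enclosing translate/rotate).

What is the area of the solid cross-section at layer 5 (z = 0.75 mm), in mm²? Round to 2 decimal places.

At z = 0.75 mm: the 27.5×12 cube contributes its full rectangle (area 330.00 mm²); the r=8.5 cylinder at (9.5, 8.5) contributes a regular 6-gon of circumradius 8.5 (area = (6/2)·8.500²·sin(360°/6) = 187.71 mm²); Taking the first minus the rest: starting from the 27.5×12 cube (330.00 mm²), the r=8.5 cylinder at (9.5, 8.5) partially overlaps it — only the 146.28 mm² overlap (of its 187.71 mm²) is removed, clipping the outline — area = 183.72 mm²; (rotated 40° about Z; rotation is an isometry so areas/perimeters/island counts are preserved). Overall, the cross-section is a single solid region. Net area = 183.72 mm².

183.72 mm²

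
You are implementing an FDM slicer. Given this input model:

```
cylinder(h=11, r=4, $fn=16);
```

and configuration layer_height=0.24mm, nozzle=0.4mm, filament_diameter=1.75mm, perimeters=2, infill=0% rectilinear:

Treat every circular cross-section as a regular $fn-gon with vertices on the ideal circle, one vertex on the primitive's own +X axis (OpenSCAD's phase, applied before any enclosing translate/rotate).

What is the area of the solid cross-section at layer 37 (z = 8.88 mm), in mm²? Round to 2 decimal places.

At z = 8.88 mm: the r=4 cylinder contributes a regular 16-gon of circumradius 4 (area = (16/2)·4.000²·sin(360°/16) = 48.98 mm²). Overall, the cross-section is a single solid region. Net area = 48.98 mm².

48.98 mm²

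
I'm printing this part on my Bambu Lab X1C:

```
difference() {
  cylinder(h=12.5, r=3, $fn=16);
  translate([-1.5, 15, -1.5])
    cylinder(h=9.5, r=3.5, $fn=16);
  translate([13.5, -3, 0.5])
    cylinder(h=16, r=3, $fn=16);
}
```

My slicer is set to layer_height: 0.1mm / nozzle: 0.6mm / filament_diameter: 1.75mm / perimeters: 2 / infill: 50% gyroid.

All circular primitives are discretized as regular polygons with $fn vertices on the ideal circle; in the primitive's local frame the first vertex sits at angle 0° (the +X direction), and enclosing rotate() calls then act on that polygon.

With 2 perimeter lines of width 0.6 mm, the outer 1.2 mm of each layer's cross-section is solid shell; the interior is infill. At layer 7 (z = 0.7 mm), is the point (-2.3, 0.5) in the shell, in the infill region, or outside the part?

At z = 0.7 mm: the r=3 cylinder gives a regular 16-gon of circumradius 3 (constant along its height); the r=3.5 cylinder at (-1.5, 15) gives a regular 16-gon of circumradius 3.5 (constant along its height); the r=3 cylinder at (13.5, -3) contributes a regular 16-gon of circumradius 3; After the difference (first − rest): starting from the r=3 cylinder, the r=3.5 cylinder at (-1.5, 15) misses the remaining region (no effect); the r=3 cylinder at (13.5, -3) misses the remaining region (no effect) — 1 connected region. Overall, the cross-section is a single solid region. The nearest boundary edge runs (-3.00, 0.00)→(-2.77, 1.15); distance from the point to it = 0.59 mm. The point is inside the cross-section, 0.59 mm from the nearest boundary — within the 1.2 mm shell band (2 × 0.6).

shell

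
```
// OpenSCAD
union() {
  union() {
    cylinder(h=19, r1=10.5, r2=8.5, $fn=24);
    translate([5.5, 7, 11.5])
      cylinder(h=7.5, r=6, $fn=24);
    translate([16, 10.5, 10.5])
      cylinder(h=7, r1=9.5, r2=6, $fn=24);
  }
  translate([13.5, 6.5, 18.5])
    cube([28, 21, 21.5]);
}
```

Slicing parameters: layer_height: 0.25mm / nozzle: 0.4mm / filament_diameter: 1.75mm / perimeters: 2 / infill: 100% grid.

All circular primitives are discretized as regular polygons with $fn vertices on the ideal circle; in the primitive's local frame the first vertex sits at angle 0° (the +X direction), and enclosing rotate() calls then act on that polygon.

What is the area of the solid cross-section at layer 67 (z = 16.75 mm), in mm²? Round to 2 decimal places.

425.35 mm²

At z = 16.75 mm: the cone (r1=10.5→r2=8.5) has section circumradius 8.737 here — a regular 24-gon (area = (24/2)·8.737²·sin(360°/24) = 237.08 mm²); the r=6 cylinder at (5.5, 7) contributes a regular 24-gon of circumradius 6 (area = (24/2)·6.000²·sin(360°/24) = 111.81 mm²); the cone at (16, 10.5) contributes a regular 24-gon of circumradius 6.375 (interpolated between r1=9.5 and r2=6 at t=0.893) (area = (24/2)·6.375²·sin(360°/24) = 126.22 mm²); Taking the union: the regions partially overlap — summed areas 475.11 mm² minus the doubly-counted overlap 49.75 mm² gives 425.35 mm² — area = 425.35 mm²; the cube at (13.5, 6.5) is not intersected at this z (z outside [18.5, 40]); Merging all regions: only that combined region is present, so the union is just that shape — area = 425.35 mm². Overall, the cross-section is a single solid region. Net area = 425.35 mm².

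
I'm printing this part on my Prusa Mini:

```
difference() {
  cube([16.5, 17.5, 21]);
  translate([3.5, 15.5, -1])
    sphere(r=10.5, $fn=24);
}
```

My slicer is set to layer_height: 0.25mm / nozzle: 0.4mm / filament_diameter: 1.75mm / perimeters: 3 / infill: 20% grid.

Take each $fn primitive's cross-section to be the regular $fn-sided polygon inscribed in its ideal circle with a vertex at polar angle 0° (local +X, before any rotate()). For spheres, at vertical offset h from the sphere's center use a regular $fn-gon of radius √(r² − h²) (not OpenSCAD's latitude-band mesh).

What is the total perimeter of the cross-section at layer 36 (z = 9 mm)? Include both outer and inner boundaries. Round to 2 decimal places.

77.45 mm

At z = 9 mm: the 16.5×17.5 cube contributes its full rectangle (perimeter 68.00 mm); the r=10.5 sphere at (3.5, 15.5) contributes a regular 24-gon of circumradius √(10.5²−10²) = 3.202 (perimeter = 2·24·3.202·sin(180°/24) = 20.06 mm); After the difference (first − rest): starting from the 16.5×17.5 cube, the r=10.5 sphere at (3.5, 15.5) partially overlaps it — only the 27.75 mm² overlap (of its 31.83 mm²) is removed, clipping the outline — boundary = 77.45 mm. Overall, the cross-section is a single solid region. Total boundary length (outer) = 77.45 mm.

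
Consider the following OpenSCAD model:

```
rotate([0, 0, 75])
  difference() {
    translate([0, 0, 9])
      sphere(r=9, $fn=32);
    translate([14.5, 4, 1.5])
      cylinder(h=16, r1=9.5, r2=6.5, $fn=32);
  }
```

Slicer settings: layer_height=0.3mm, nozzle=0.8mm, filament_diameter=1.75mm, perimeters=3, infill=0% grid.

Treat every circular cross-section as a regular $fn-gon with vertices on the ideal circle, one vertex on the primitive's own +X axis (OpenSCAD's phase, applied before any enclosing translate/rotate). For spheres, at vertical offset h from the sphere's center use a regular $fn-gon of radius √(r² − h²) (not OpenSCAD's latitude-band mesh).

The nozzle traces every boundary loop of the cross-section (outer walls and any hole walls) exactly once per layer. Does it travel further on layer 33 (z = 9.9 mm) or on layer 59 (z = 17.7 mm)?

Layer 33 (z = 9.9): the r=9 sphere contributes a regular 32-gon of circumradius √(9²−0.9²) = 8.955 (perimeter = 2·32·8.955·sin(180°/32) = 56.17 mm); the cone at (14.5, 4) contributes a regular 32-gon of circumradius 7.925 (interpolated between r1=9.5 and r2=6.5 at t=0.525) (perimeter = 2·32·7.925·sin(180°/32) = 49.71 mm); Taking the first minus the rest: starting from the r=9 sphere, the cone at (14.5, 4) partially overlaps it — only the 9.04 mm² overlap (of its 196.04 mm²) is removed, clipping the outline — boundary = 56.24 mm; (whole slice rotated 75° about Z — lengths, areas and connectivity unchanged). So its perimeter = 56.24 mm. Layer 59 (z = 17.7): the sphere: section is a regular 32-gon, circumradius = √(r²−h²) = √(9²−8.7²) = 2.304 (perimeter = 2·32·2.304·sin(180°/32) = 14.46 mm); the cone at (14.5, 4) does not reach this height (z outside [1.5, 17.5]); Taking the first minus the rest: none of the subtracted shapes is present at this height, so the r=9 sphere is unchanged — boundary = 14.46 mm; (rotated 75° about Z; rotation is an isometry so areas/perimeters/island counts are preserved). So its perimeter = 14.46 mm. Layer 33 is larger (56.24 vs 14.46 mm).

layer 33 (z = 9.9 mm)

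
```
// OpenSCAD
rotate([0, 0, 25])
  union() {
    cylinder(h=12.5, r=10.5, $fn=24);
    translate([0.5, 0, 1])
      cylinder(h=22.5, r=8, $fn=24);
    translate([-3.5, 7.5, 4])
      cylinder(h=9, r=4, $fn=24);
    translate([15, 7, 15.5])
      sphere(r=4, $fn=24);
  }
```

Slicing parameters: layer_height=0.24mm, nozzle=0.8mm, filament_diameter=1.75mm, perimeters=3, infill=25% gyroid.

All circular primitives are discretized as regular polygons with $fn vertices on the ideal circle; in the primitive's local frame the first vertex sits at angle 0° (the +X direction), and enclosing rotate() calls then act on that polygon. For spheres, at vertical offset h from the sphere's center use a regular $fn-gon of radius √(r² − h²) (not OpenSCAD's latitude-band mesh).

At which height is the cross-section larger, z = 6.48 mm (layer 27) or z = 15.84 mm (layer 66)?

layer 27 (z = 6.48 mm)

Layer 27 (z = 6.48): the cylinder: section is a regular 24-gon, circumradius r=10.5 (area = (24/2)·10.500²·sin(360°/24) = 342.42 mm²); the r=8 cylinder at (0.5, 0) gives a regular 24-gon of circumradius 8 (constant along its height) (area = (24/2)·8.000²·sin(360°/24) = 198.77 mm²); the cylinder at (-3.5, 7.5): section is a regular 24-gon, circumradius r=4 (area = (24/2)·4.000²·sin(360°/24) = 49.69 mm²); the sphere at (15, 7) is absent (|z−center|=9.020 > r=4); Taking the union: the regions partially overlap — summed areas 590.88 mm² minus the doubly-counted overlap 238.51 mm² gives 352.37 mm² — area = 352.37 mm²; (whole slice rotated 25° about Z — lengths, areas and connectivity unchanged). So its area = 352.37 mm². Layer 66 (z = 15.84): the cylinder is absent (z outside [0, 12.5]); the r=8 cylinder at (0.5, 0) contributes a regular 24-gon of circumradius 8 (area = (24/2)·8.000²·sin(360°/24) = 198.77 mm²); the cylinder at (-3.5, 7.5) is not intersected at this z (z outside [4, 13]); the r=4 sphere at (15, 7) slices to a regular 24-gon of circumradius 3.986 (√(r²−h²) with h=0.34 from center) (area = (24/2)·3.986²·sin(360°/24) = 49.33 mm²); Merging all regions: the 2 present regions are separate (no shared area or edge), so areas and boundary lengths simply add and each stays a separate island — area = 248.11 mm²; (rotated 25° about Z; rotation is an isometry so areas/perimeters/island counts are preserved). So its area = 248.11 mm². Layer 27 is larger (352.37 vs 248.11 mm²).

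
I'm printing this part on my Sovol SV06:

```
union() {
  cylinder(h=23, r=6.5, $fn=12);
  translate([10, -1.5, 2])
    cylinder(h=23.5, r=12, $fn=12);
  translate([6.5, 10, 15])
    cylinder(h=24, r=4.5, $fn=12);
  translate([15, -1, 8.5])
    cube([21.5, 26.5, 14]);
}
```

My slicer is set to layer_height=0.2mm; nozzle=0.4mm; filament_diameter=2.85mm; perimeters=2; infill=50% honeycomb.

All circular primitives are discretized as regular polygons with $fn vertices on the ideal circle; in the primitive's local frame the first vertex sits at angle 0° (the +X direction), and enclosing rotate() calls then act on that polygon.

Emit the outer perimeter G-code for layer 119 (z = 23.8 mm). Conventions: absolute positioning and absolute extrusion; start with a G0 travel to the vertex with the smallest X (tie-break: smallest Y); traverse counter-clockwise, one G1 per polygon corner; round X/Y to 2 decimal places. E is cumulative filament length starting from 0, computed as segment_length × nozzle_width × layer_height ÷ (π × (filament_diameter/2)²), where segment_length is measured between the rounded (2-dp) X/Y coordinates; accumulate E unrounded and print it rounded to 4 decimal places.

At z = 23.8 mm: the cylinder does not reach this height (z outside [0, 23]); the cylinder at (10, -1.5): section is a regular 12-gon, circumradius r=12; the cylinder at (6.5, 10): section is a regular 12-gon, circumradius r=4.5; the cube at (15, -1) does not reach this height (z outside [8.5, 22.5]); Combining (union): the regions partially overlap (shared area 25.72 mm²), so overlapping operands fuse into one piece — 1 connected region. The outline is a single polygon with 19 vertices. Extrusion per mm of travel: 0.4 × 0.2 / (π × 1.425²) = 0.012540. Accumulating E over each segment gives final E = 1.0257.

G0 X-2.00 Y-1.50 Z23.80
G1 X-0.39 Y-7.50 E0.0779
G1 X4.00 Y-11.89 E0.1558
G1 X10.00 Y-13.50 E0.2337
G1 X16.00 Y-11.89 E0.3116
G1 X20.39 Y-7.50 E0.3894
G1 X22.00 Y-1.50 E0.4673
G1 X20.39 Y4.50 E0.5452
G1 X16.00 Y8.89 E0.6231
G1 X10.93 Y10.25 E0.6889
G1 X10.40 Y12.25 E0.7149
G1 X8.75 Y13.90 E0.7441
G1 X6.50 Y14.50 E0.7733
G1 X4.25 Y13.90 E0.8025
G1 X2.60 Y12.25 E0.8318
G1 X2.00 Y10.00 E0.8610
G1 X2.60 Y7.75 E0.8902
G1 X2.73 Y7.62 E0.8925
G1 X-0.39 Y4.50 E0.9478
G1 X-2.00 Y-1.50 E1.0257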